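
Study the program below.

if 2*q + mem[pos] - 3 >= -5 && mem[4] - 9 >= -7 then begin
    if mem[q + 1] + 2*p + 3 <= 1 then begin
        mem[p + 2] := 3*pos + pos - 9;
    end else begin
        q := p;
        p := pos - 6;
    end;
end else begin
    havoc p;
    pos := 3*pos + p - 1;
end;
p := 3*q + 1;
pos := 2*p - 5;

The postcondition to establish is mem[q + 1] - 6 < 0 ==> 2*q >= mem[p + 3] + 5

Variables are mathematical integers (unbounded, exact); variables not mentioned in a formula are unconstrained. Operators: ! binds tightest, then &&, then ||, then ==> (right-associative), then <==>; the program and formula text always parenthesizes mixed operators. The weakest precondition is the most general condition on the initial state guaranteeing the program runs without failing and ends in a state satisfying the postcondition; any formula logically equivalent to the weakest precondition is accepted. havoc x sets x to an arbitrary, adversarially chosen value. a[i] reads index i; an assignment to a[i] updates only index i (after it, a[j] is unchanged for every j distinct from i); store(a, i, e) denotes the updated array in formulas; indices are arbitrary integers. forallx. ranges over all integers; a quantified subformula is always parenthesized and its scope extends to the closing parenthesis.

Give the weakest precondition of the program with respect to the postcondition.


Working backward. After the program, the postcondition mem[q + 1] - 6 < 0 ==> 2*q >= mem[p + 3] + 5 must hold; in canonical form it is mem[q + 1] < 6 ==> 2*q >= mem[p + 3] + 5.
Before pos := 2*p - 5: mem[q + 1] < 6 ==> 2*q >= mem[p + 3] + 5
Before p := 3*q + 1: mem[q + 1] < 6 ==> 2*q >= mem[3*q + 4] + 5
Then branch requires (mem[q + 1] + 2*p <= -2 ==> (store(mem, p + 2, 4*pos - 9)[q + 1] < 6 ==> 2*q >= store(mem, p + 2, 4*pos - 9)[3*q + 4] + 5)) && ((!(mem[q + 1] + 2*p <= -2)) ==> (mem[p + 1] < 6 ==> 2*p >= mem[3*p + 4] + 5)); else branch requires mem[q + 1] < 6 ==> 2*q >= mem[3*q + 4] + 5.
Before the if: ((mem[pos] + 2*q >= -2 && mem[4] >= 2) ==> ((mem[q + 1] + 2*p <= -2 ==> (store(mem, p + 2, 4*pos - 9)[q + 1] < 6 ==> 2*q >= store(mem, p + 2, 4*pos - 9)[3*q + 4] + 5)) && ((!(mem[q + 1] + 2*p <= -2)) ==> (mem[p + 1] < 6 ==> 2*p >= mem[3*p + 4] + 5)))) && ((!(mem[pos] + 2*q >= -2 && mem[4] >= 2)) ==> (mem[q + 1] < 6 ==> 2*q >= mem[3*q + 4] + 5))
Answer: WP = ((mem[pos] + 2*q >= -2 && mem[4] >= 2) ==> ((mem[q + 1] + 2*p <= -2 ==> (store(mem, p + 2, 4*pos - 9)[q + 1] < 6 ==> 2*q >= store(mem, p + 2, 4*pos - 9)[3*q + 4] + 5)) && ((!(mem[q + 1] + 2*p <= -2)) ==> (mem[p + 1] < 6 ==> 2*p >= mem[3*p + 4] + 5)))) && ((!(mem[pos] + 2*q >= -2 && mem[4] >= 2)) ==> (mem[q + 1] < 6 ==> 2*q >= mem[3*q + 4] + 5))


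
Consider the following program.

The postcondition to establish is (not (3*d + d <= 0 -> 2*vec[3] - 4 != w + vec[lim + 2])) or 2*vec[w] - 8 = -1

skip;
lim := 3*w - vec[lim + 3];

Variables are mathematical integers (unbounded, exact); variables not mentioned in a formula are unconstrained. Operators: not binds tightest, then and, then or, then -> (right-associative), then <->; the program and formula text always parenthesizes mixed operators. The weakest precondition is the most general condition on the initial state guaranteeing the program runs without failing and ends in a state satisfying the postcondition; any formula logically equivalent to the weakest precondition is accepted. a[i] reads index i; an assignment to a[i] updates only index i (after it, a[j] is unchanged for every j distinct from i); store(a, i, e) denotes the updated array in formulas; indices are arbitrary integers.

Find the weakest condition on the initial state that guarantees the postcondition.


Working backward. After the program, the postcondition (not (3*d + d <= 0 -> 2*vec[3] - 4 != w + vec[lim + 2])) or 2*vec[w] - 8 = -1 must hold; in canonical form it is (not (4*d <= 0 -> 2*vec[3] != vec[lim + 2] + w + 4)) or 2*vec[w] = 7.
Before lim := 3*w - vec[lim + 3]: (not (4*d <= 0 -> 2*vec[3] != vec[-vec[lim + 3] + 3*w + 2] + w + 4)) or 2*vec[w] = 7
Before skip: (not (4*d <= 0 -> 2*vec[3] != vec[-vec[lim + 3] + 3*w + 2] + w + 4)) or 2*vec[w] = 7
Answer: WP = (not (4*d <= 0 -> 2*vec[3] != vec[-vec[lim + 3] + 3*w + 2] + w + 4)) or 2*vec[w] = 7


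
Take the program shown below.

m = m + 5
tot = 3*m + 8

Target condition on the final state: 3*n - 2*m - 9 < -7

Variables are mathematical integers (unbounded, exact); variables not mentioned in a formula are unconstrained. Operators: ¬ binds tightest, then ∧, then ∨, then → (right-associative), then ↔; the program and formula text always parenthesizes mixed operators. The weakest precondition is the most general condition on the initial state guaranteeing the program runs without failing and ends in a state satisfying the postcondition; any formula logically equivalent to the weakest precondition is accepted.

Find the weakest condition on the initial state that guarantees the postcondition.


Working backward. After the program, the postcondition 3*n - 2*m - 9 < -7 must hold; in canonical form it is 3*n < 2*m + 2.
Before tot := 3*m + 8: 3*n < 2*m + 2
Before m := m + 5: 3*n < 2*m + 12
Answer: WP = 3*n < 2*m + 12


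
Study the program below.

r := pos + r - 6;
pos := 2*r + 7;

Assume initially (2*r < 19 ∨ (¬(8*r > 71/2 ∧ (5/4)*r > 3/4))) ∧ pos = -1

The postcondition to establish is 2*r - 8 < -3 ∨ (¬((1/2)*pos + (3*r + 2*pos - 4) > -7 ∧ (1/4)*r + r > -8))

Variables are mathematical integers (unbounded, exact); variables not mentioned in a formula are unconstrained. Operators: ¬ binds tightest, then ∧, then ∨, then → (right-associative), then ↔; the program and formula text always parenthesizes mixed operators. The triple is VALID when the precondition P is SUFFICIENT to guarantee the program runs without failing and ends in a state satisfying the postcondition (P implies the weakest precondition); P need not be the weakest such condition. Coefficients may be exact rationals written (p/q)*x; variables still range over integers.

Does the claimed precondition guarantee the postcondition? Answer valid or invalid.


Working backward. After the program, the postcondition 2*r - 8 < -3 ∨ (¬((1/2)*pos + (3*r + 2*pos - 4) > -7 ∧ (1/4)*r + r > -8)) must hold; in canonical form it is 2*r < 5 ∨ (¬((5/2)*pos + 3*r > -3 ∧ (5/4)*r > -8)).
Before pos := 2*r + 7: 2*r < 5 ∨ (¬(8*r > -41/2 ∧ (5/4)*r > -8))
Before r := pos + r - 6: 2*pos + 2*r < 17 ∨ (¬(8*pos + 8*r > 55/2 ∧ (5/4)*pos + (5/4)*r > -1/2))
The weakest precondition is 2*pos + 2*r < 17 ∨ (¬(8*pos + 8*r > 55/2 ∧ (5/4)*pos + (5/4)*r > -1/2)).
Check whether (2*r < 19 ∨ (¬(8*r > 71/2 ∧ (5/4)*r > 3/4))) ∧ pos = -1 implies it.
Every state satisfying the precondition satisfies the weakest precondition: the implication holds.
Answer: valid


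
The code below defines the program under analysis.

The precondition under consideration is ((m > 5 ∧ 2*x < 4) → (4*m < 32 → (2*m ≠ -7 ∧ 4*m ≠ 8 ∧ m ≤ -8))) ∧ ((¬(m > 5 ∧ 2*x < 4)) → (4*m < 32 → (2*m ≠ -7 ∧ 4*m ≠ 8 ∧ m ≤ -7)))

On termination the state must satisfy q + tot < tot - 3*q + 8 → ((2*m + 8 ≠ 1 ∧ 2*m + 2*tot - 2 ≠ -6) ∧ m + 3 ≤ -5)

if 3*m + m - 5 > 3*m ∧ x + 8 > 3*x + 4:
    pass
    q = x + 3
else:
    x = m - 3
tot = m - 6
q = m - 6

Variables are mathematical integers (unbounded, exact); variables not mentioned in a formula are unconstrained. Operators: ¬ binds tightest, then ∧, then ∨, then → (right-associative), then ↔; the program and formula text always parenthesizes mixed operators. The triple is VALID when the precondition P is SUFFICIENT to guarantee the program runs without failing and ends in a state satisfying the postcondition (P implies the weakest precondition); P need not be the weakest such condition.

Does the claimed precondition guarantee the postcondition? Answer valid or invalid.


Working backward. After the program, the postcondition q + tot < tot - 3*q + 8 → ((2*m + 8 ≠ 1 ∧ 2*m + 2*tot - 2 ≠ -6) ∧ m + 3 ≤ -5) must hold; in canonical form it is 4*q < 8 → (2*m ≠ -7 ∧ 2*m + 2*tot ≠ -4 ∧ m ≤ -8).
Before q := m - 6: 4*m < 32 → (2*m ≠ -7 ∧ 2*m + 2*tot ≠ -4 ∧ m ≤ -8)
Before tot := m - 6: 4*m < 32 → (2*m ≠ -7 ∧ 4*m ≠ 8 ∧ m ≤ -8)
Then branch requires 4*m < 32 → (2*m ≠ -7 ∧ 4*m ≠ 8 ∧ m ≤ -8); else branch requires 4*m < 32 → (2*m ≠ -7 ∧ 4*m ≠ 8 ∧ m ≤ -8).
Before the if: ((m > 5 ∧ 2*x < 4) → (4*m < 32 → (2*m ≠ -7 ∧ 4*m ≠ 8 ∧ m ≤ -8))) ∧ ((¬(m > 5 ∧ 2*x < 4)) → (4*m < 32 → (2*m ≠ -7 ∧ 4*m ≠ 8 ∧ m ≤ -8)))
The weakest precondition is ((m > 5 ∧ 2*x < 4) → (4*m < 32 → (2*m ≠ -7 ∧ 4*m ≠ 8 ∧ m ≤ -8))) ∧ ((¬(m > 5 ∧ 2*x < 4)) → (4*m < 32 → (2*m ≠ -7 ∧ 4*m ≠ 8 ∧ m ≤ -8))).
Check whether ((m > 5 ∧ 2*x < 4) → (4*m < 32 → (2*m ≠ -7 ∧ 4*m ≠ 8 ∧ m ≤ -8))) ∧ ((¬(m > 5 ∧ 2*x < 4)) → (4*m < 32 → (2*m ≠ -7 ∧ 4*m ≠ 8 ∧ m ≤ -7))) implies it.
Countermodel: at the initial state m = -7, x = 0, the precondition holds but the weakest precondition fails.
Answer: invalid


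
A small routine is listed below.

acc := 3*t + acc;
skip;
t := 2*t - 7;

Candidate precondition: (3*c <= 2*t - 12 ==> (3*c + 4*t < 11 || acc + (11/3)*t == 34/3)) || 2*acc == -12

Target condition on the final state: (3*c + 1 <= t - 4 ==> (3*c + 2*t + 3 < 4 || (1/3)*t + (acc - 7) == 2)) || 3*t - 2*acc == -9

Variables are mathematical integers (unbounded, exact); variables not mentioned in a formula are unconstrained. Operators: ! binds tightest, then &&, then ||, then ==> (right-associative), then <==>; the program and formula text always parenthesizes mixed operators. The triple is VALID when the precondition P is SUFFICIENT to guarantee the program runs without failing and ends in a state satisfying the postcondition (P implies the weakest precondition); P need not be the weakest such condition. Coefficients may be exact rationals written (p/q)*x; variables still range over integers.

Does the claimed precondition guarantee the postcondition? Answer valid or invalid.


Working backward. After the program, the postcondition (3*c + 1 <= t - 4 ==> (3*c + 2*t + 3 < 4 || (1/3)*t + (acc - 7) == 2)) || 3*t - 2*acc == -9 must hold; in canonical form it is (3*c <= t - 5 ==> (3*c + 2*t < 1 || acc + (1/3)*t == 9)) || 3*t == 2*acc - 9.
Before t := 2*t - 7: (3*c <= 2*t - 12 ==> (3*c + 4*t < 15 || acc + (2/3)*t == 34/3)) || 6*t == 2*acc + 12
Before skip: (3*c <= 2*t - 12 ==> (3*c + 4*t < 15 || acc + (2/3)*t == 34/3)) || 6*t == 2*acc + 12
Before acc := 3*t + acc: (3*c <= 2*t - 12 ==> (3*c + 4*t < 15 || acc + (11/3)*t == 34/3)) || 2*acc == -12
The weakest precondition is (3*c <= 2*t - 12 ==> (3*c + 4*t < 15 || acc + (11/3)*t == 34/3)) || 2*acc == -12.
Check whether (3*c <= 2*t - 12 ==> (3*c + 4*t < 11 || acc + (11/3)*t == 34/3)) || 2*acc == -12 implies it.
Every state satisfying the precondition satisfies the weakest precondition: the implication holds.
Answer: valid


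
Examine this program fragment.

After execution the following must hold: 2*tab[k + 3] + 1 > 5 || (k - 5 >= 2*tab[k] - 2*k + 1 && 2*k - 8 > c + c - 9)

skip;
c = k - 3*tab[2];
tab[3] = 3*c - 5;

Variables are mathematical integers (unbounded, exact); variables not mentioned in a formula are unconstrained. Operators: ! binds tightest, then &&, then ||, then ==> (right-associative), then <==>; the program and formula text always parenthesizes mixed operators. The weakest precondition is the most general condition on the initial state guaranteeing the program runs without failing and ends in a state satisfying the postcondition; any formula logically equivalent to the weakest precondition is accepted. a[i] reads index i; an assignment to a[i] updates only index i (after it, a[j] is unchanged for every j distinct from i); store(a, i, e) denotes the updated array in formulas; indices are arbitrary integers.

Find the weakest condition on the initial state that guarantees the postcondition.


Working backward. After the program, the postcondition 2*tab[k + 3] + 1 > 5 || (k - 5 >= 2*tab[k] - 2*k + 1 && 2*k - 8 > c + c - 9) must hold; in canonical form it is 2*tab[k + 3] > 4 || (3*k >= 2*tab[k] + 6 && 2*k > 2*c - 1).
Before tab[3] := 3*c - 5: 2*store(tab, 3, 3*c - 5)[k + 3] > 4 || (3*k >= 2*store(tab, 3, 3*c - 5)[k] + 6 && 2*k > 2*c - 1)
Before c := k - 3*tab[2]: 2*store(tab, 3, -9*tab[2] + 3*k - 5)[k + 3] > 4 || (3*k >= 2*store(tab, 3, -9*tab[2] + 3*k - 5)[k] + 6 && 6*tab[2] > -1)
Before skip: 2*store(tab, 3, -9*tab[2] + 3*k - 5)[k + 3] > 4 || (3*k >= 2*store(tab, 3, -9*tab[2] + 3*k - 5)[k] + 6 && 6*tab[2] > -1)
Answer: WP = 2*store(tab, 3, -9*tab[2] + 3*k - 5)[k + 3] > 4 || (3*k >= 2*store(tab, 3, -9*tab[2] + 3*k - 5)[k] + 6 && 6*tab[2] > -1)


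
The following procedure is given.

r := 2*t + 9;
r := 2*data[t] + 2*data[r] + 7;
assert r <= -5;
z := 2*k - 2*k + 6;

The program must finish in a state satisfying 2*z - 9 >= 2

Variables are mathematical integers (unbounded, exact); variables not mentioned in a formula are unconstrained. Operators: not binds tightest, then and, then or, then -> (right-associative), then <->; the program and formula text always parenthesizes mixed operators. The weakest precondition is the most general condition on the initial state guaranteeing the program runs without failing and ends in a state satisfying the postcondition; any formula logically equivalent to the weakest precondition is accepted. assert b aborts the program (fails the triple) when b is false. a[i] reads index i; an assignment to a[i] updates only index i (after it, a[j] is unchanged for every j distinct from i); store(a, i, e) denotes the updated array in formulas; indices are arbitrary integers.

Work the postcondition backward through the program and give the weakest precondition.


Working backward. After the program, the postcondition 2*z - 9 >= 2 must hold; in canonical form it is 2*z >= 11.
Before z := 2*k - 2*k + 6: true
Before assert r <= -5: r <= -5
Before r := 2*data[t] + 2*data[r] + 7: 2*data[r] + 2*data[t] <= -12
Before r := 2*t + 9: 2*data[2*t + 9] + 2*data[t] <= -12
Answer: WP = 2*data[2*t + 9] + 2*data[t] <= -12


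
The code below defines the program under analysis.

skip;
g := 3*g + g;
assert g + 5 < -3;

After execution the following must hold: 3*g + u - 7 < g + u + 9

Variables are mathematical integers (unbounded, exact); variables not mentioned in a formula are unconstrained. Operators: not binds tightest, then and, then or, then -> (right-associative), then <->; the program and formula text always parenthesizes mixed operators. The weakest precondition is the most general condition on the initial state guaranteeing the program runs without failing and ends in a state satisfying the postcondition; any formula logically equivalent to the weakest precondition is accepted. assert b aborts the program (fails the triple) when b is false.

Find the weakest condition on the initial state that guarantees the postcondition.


Working backward. After the program, the postcondition 3*g + u - 7 < g + u + 9 must hold; in canonical form it is 2*g < 16.
Before assert g + 5 < -3: g < -8 and 2*g < 16
Before g := 3*g + g: 4*g < -8 and 8*g < 16
Before skip: 4*g < -8 and 8*g < 16
Answer: WP = 4*g < -8 and 8*g < 16


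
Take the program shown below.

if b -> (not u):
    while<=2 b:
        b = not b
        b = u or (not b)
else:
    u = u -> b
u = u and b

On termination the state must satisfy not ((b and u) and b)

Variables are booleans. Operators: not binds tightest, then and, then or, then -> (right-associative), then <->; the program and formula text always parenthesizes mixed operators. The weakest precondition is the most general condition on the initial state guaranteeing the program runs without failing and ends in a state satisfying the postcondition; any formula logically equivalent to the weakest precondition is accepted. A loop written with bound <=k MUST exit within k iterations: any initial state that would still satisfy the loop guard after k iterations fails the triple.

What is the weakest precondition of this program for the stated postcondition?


Working backward. After the program, the postcondition not ((b and u) and b) must hold; in canonical form it is not (b and u).
Before u := u and b: not (b and u)
Then branch requires (b -> (((u or b) -> ((not (u or b)) and (not ((u or b) and u)))) and ((not (u or b)) -> (not ((u or b) and u))))) and ((not b) -> (not (b and u))); else branch requires not (b and (u -> b)).
Before the if: ((b -> (not u)) -> ((b -> (((u or b) -> ((not (u or b)) and (not ((u or b) and u)))) and ((not (u or b)) -> (not ((u or b) and u))))) and ((not b) -> (not (b and u))))) and ((not (b -> (not u))) -> (not (b and (u -> b))))
Answer: WP = ((b -> (not u)) -> ((b -> (((u or b) -> ((not (u or b)) and (not ((u or b) and u)))) and ((not (u or b)) -> (not ((u or b) and u))))) and ((not b) -> (not (b and u))))) and ((not (b -> (not u))) -> (not (b and (u -> b))))


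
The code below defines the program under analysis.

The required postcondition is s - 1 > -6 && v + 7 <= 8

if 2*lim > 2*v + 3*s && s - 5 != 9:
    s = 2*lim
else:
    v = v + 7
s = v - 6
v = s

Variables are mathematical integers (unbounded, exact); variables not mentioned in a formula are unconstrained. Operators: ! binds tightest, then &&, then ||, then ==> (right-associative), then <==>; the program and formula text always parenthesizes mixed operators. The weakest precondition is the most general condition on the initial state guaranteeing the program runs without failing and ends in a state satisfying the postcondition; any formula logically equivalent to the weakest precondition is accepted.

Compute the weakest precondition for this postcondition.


Working backward. After the program, the postcondition s - 1 > -6 && v + 7 <= 8 must hold; in canonical form it is s > -5 && v <= 1.
Before v := s: s > -5 && s <= 1
Before s := v - 6: v > 1 && v <= 7
Then branch requires v > 1 && v <= 7; else branch requires v > -6 && v <= 0.
Before the if: ((2*lim > 3*s + 2*v && s != 14) ==> (v > 1 && v <= 7)) && ((!(2*lim > 3*s + 2*v && s != 14)) ==> (v > -6 && v <= 0))
Answer: WP = ((2*lim > 3*s + 2*v && s != 14) ==> (v > 1 && v <= 7)) && ((!(2*lim > 3*s + 2*v && s != 14)) ==> (v > -6 && v <= 0))


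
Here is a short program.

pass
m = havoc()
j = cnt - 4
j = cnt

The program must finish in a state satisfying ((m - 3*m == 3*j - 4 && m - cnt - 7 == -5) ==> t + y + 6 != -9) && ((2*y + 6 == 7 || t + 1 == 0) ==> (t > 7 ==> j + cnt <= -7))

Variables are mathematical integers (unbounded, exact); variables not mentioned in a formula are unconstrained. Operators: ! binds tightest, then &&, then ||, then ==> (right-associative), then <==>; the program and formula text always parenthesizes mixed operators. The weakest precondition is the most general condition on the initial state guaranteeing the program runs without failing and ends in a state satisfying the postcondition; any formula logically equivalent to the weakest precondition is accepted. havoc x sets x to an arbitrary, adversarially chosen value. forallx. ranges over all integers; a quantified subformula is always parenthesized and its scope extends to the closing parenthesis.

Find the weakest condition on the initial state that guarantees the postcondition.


Working backward. After the program, the postcondition ((m - 3*m == 3*j - 4 && m - cnt - 7 == -5) ==> t + y + 6 != -9) && ((2*y + 6 == 7 || t + 1 == 0) ==> (t > 7 ==> j + cnt <= -7)) must hold; in canonical form it is ((3*j + 2*m == 4 && m == cnt + 2) ==> t + y != -15) && ((2*y == 1 || t == -1) ==> (t > 7 ==> cnt + j <= -7)).
Before j := cnt: ((3*cnt + 2*m == 4 && m == cnt + 2) ==> t + y != -15) && ((2*y == 1 || t == -1) ==> (t > 7 ==> 2*cnt <= -7))
Before j := cnt - 4: ((3*cnt + 2*m == 4 && m == cnt + 2) ==> t + y != -15) && ((2*y == 1 || t == -1) ==> (t > 7 ==> 2*cnt <= -7))
Before havoc m: forall m_1. (((3*cnt + 2*m_1 == 4 && m_1 == cnt + 2) ==> t + y != -15) && ((2*y == 1 || t == -1) ==> (t > 7 ==> 2*cnt <= -7)))
Before skip: forall m_1. (((3*cnt + 2*m_1 == 4 && m_1 == cnt + 2) ==> t + y != -15) && ((2*y == 1 || t == -1) ==> (t > 7 ==> 2*cnt <= -7)))
Answer: WP = forall m_1. (((3*cnt + 2*m_1 == 4 && m_1 == cnt + 2) ==> t + y != -15) && ((2*y == 1 || t == -1) ==> (t > 7 ==> 2*cnt <= -7)))


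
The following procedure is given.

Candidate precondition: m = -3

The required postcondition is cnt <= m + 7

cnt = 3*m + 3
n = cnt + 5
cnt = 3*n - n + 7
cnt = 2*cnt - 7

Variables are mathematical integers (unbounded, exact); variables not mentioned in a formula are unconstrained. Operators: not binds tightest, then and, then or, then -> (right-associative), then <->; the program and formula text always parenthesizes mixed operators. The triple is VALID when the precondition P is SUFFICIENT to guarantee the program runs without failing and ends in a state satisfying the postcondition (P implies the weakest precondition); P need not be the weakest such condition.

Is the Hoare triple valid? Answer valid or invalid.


Working backward. After the program, cnt <= m + 7 must hold.
Before cnt := 2*cnt - 7: 2*cnt <= m + 14
Before cnt := 3*n - n + 7: 4*n <= m
Before n := cnt + 5: 4*cnt <= m - 20
Before cnt := 3*m + 3: 11*m <= -32
The weakest precondition is 11*m <= -32.
Check whether m = -3 implies it.
Every state satisfying the precondition satisfies the weakest precondition: the implication holds.
Answer: valid


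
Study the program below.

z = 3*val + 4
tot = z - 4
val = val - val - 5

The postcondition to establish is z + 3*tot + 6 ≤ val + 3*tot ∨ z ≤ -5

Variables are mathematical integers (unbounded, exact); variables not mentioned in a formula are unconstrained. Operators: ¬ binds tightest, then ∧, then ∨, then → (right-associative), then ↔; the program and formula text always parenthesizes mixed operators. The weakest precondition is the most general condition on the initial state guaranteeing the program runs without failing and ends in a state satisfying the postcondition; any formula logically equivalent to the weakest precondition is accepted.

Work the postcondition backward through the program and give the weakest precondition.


Working backward. After the program, the postcondition z + 3*tot + 6 ≤ val + 3*tot ∨ z ≤ -5 must hold; in canonical form it is z ≤ val - 6 ∨ z ≤ -5.
Before val := val - val - 5: z ≤ -11 ∨ z ≤ -5
Before tot := z - 4: z ≤ -11 ∨ z ≤ -5
Before z := 3*val + 4: 3*val ≤ -15 ∨ 3*val ≤ -9
Answer: WP = 3*val ≤ -15 ∨ 3*val ≤ -9


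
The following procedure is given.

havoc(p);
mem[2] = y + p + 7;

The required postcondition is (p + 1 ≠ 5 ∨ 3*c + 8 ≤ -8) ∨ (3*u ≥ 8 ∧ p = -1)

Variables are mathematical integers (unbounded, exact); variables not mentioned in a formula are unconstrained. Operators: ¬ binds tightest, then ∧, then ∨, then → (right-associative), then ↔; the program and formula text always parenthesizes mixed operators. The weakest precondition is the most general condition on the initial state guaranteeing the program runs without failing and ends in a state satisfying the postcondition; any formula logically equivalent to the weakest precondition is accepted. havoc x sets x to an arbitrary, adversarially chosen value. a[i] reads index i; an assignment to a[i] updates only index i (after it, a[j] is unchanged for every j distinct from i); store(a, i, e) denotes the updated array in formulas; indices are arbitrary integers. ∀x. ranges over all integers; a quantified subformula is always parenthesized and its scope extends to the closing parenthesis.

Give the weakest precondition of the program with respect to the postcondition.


Working backward. After the program, the postcondition (p + 1 ≠ 5 ∨ 3*c + 8 ≤ -8) ∨ (3*u ≥ 8 ∧ p = -1) must hold; in canonical form it is p ≠ 4 ∨ 3*c ≤ -16 ∨ (3*u ≥ 8 ∧ p = -1).
Before mem[2] := y + p + 7: p ≠ 4 ∨ 3*c ≤ -16 ∨ (3*u ≥ 8 ∧ p = -1)
Before havoc p: ∀p_1. (p_1 ≠ 4 ∨ 3*c ≤ -16 ∨ (3*u ≥ 8 ∧ p_1 = -1))
Answer: WP = ∀p_1. (p_1 ≠ 4 ∨ 3*c ≤ -16 ∨ (3*u ≥ 8 ∧ p_1 = -1))


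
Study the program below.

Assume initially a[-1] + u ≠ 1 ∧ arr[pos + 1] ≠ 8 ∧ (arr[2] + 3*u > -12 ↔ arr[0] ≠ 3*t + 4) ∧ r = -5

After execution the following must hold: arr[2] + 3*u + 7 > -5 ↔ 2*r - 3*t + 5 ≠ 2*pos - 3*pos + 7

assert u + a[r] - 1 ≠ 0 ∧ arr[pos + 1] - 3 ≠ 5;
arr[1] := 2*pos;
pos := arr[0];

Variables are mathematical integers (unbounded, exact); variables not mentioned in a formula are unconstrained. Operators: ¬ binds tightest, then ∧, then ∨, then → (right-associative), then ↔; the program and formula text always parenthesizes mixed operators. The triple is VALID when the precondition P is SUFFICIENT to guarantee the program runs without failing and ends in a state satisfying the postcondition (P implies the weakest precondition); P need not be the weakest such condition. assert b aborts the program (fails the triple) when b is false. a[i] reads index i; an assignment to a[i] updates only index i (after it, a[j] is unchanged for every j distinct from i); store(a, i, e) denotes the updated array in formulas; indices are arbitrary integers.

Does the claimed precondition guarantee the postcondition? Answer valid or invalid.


Working backward. After the program, the postcondition arr[2] + 3*u + 7 > -5 ↔ 2*r - 3*t + 5 ≠ 2*pos - 3*pos + 7 must hold; in canonical form it is arr[2] + 3*u > -12 ↔ pos + 2*r ≠ 3*t + 2.
Before pos := arr[0]: arr[2] + 3*u > -12 ↔ arr[0] + 2*r ≠ 3*t + 2
Before arr[1] := 2*pos: arr[2] + 3*u > -12 ↔ arr[0] + 2*r ≠ 3*t + 2
Before assert u + a[r] - 1 ≠ 0 ∧ arr[pos + 1] - 3 ≠ 5: a[r] + u ≠ 1 ∧ arr[pos + 1] ≠ 8 ∧ (arr[2] + 3*u > -12 ↔ arr[0] + 2*r ≠ 3*t + 2)
The weakest precondition is a[r] + u ≠ 1 ∧ arr[pos + 1] ≠ 8 ∧ (arr[2] + 3*u > -12 ↔ arr[0] + 2*r ≠ 3*t + 2).
Check whether a[-1] + u ≠ 1 ∧ arr[pos + 1] ≠ 8 ∧ (arr[2] + 3*u > -12 ↔ arr[0] ≠ 3*t + 4) ∧ r = -5 implies it.
Countermodel: at the initial state a = {[-5] = 1, [-1] = -30152, [0] = -30152, [2] = -30152, [3] = -30152, elsewhere -30152}, arr = {[-5] = -2, [-1] = -2, [0] = -2, [2] = 11794, [3] = 4, elsewhere -2}, pos = 2, r = -5, t = -5, u = 0, the precondition holds but the weakest precondition fails.
Answer: invalid


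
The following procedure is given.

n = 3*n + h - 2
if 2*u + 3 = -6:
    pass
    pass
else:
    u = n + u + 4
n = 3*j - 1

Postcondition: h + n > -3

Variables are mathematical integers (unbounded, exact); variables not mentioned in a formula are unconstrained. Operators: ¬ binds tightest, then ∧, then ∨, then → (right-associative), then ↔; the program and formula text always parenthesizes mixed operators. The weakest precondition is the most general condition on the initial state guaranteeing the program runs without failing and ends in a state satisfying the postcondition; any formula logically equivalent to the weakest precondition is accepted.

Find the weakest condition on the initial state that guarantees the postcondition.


Working backward. After the program, h + n > -3 must hold.
Before n := 3*j - 1: h + 3*j > -2
Then branch requires h + 3*j > -2; else branch requires h + 3*j > -2.
Before the if: (2*u = -9 → h + 3*j > -2) ∧ ((¬(2*u = -9)) → h + 3*j > -2)
Before n := 3*n + h - 2: (2*u = -9 → h + 3*j > -2) ∧ ((¬(2*u = -9)) → h + 3*j > -2)
Answer: WP = (2*u = -9 → h + 3*j > -2) ∧ ((¬(2*u = -9)) → h + 3*j > -2)


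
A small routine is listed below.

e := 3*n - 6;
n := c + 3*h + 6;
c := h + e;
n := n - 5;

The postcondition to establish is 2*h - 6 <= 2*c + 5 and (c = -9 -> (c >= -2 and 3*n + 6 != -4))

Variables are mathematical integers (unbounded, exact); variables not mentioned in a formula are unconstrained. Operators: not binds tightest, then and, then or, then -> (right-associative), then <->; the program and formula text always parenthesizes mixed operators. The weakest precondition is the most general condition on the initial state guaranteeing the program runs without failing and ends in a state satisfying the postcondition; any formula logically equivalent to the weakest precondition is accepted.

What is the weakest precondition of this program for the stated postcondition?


Working backward. After the program, the postcondition 2*h - 6 <= 2*c + 5 and (c = -9 -> (c >= -2 and 3*n + 6 != -4)) must hold; in canonical form it is 2*h <= 2*c + 11 and (c = -9 -> (c >= -2 and 3*n != -10)).
Before n := n - 5: 2*h <= 2*c + 11 and (c = -9 -> (c >= -2 and 3*n != 5))
Before c := h + e: 2*e >= -11 and (e + h = -9 -> (e + h >= -2 and 3*n != 5))
Before n := c + 3*h + 6: 2*e >= -11 and (e + h = -9 -> (e + h >= -2 and 3*c + 9*h != -13))
Before e := 3*n - 6: 6*n >= 1 and (h + 3*n = -3 -> (h + 3*n >= 4 and 3*c + 9*h != -13))
Answer: WP = 6*n >= 1 and (h + 3*n = -3 -> (h + 3*n >= 4 and 3*c + 9*h != -13))


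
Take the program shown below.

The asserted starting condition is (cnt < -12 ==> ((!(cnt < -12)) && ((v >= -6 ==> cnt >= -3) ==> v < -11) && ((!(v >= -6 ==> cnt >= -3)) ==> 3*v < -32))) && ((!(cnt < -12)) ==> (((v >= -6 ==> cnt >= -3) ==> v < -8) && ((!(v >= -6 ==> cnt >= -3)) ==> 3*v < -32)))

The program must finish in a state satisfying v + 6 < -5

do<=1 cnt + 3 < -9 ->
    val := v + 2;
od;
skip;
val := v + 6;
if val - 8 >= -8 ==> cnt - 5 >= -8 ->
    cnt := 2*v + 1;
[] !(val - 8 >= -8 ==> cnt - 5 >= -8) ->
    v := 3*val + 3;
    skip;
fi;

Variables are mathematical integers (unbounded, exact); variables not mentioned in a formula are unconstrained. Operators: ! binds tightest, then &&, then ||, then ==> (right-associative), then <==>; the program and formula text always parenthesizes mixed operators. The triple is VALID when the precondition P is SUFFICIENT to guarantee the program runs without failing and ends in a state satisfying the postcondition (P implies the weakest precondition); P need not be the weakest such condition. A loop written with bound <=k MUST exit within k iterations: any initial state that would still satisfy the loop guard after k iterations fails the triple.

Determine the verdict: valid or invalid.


Working backward. After the program, the postcondition v + 6 < -5 must hold; in canonical form it is v < -11.
Then branch requires v < -11; else branch requires 3*val < -14.
Before the if: ((val >= 0 ==> cnt >= -3) ==> v < -11) && ((!(val >= 0 ==> cnt >= -3)) ==> 3*val < -14)
Before val := v + 6: ((v >= -6 ==> cnt >= -3) ==> v < -11) && ((!(v >= -6 ==> cnt >= -3)) ==> 3*v < -32)
Before skip: ((v >= -6 ==> cnt >= -3) ==> v < -11) && ((!(v >= -6 ==> cnt >= -3)) ==> 3*v < -32)
Before the loop (bound <=1), unroll the exhaustion recursion (WP_0 = exit-now case; WP_j = one more guarded iteration, up to j = 1):
  WP_0: (!(cnt < -12)) && ((v >= -6 ==> cnt >= -3) ==> v < -11) && ((!(v >= -6 ==> cnt >= -3)) ==> 3*v < -32)
  WP_1: (cnt < -12 ==> ((!(cnt < -12)) && ((v >= -6 ==> cnt >= -3) ==> v < -11) && ((!(v >= -6 ==> cnt >= -3)) ==> 3*v < -32))) && ((!(cnt < -12)) ==> (((v >= -6 ==> cnt >= -3) ==> v < -11) && ((!(v >= -6 ==> cnt >= -3)) ==> 3*v < -32)))
So before the loop: (cnt < -12 ==> ((!(cnt < -12)) && ((v >= -6 ==> cnt >= -3) ==> v < -11) && ((!(v >= -6 ==> cnt >= -3)) ==> 3*v < -32))) && ((!(cnt < -12)) ==> (((v >= -6 ==> cnt >= -3) ==> v < -11) && ((!(v >= -6 ==> cnt >= -3)) ==> 3*v < -32)))
The weakest precondition is (cnt < -12 ==> ((!(cnt < -12)) && ((v >= -6 ==> cnt >= -3) ==> v < -11) && ((!(v >= -6 ==> cnt >= -3)) ==> 3*v < -32))) && ((!(cnt < -12)) ==> (((v >= -6 ==> cnt >= -3) ==> v < -11) && ((!(v >= -6 ==> cnt >= -3)) ==> 3*v < -32))).
Check whether (cnt < -12 ==> ((!(cnt < -12)) && ((v >= -6 ==> cnt >= -3) ==> v < -11) && ((!(v >= -6 ==> cnt >= -3)) ==> 3*v < -32))) && ((!(cnt < -12)) ==> (((v >= -6 ==> cnt >= -3) ==> v < -8) && ((!(v >= -6 ==> cnt >= -3)) ==> 3*v < -32))) implies it.
Countermodel: at the initial state cnt = -4, v = -11, the precondition holds but the weakest precondition fails.
Answer: invalid


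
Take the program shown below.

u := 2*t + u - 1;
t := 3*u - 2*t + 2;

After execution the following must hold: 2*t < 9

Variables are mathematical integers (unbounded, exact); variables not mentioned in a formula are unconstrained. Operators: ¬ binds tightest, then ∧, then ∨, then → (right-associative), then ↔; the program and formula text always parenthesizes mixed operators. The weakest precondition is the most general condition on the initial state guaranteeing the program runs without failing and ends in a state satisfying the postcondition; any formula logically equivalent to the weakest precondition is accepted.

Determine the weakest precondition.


Working backward. After the program, 2*t < 9 must hold.
Before t := 3*u - 2*t + 2: 6*u < 4*t + 5
Before u := 2*t + u - 1: 8*t + 6*u < 11
Answer: WP = 8*t + 6*u < 11


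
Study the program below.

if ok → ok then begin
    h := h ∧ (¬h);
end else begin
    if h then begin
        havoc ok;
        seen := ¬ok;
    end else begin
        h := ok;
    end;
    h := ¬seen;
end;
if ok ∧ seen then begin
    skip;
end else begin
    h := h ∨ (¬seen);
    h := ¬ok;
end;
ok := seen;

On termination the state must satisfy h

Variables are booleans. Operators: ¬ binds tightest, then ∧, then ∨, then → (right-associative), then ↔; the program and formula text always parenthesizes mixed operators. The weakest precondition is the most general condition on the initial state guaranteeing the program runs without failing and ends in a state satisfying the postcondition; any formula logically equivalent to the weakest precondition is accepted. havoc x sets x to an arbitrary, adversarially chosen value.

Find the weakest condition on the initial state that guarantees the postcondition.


Working backward. After the program, h must hold.
Before ok := seen: h
Then branch requires h; else branch requires ¬ok.
Before the if: ((ok ∧ seen) → h) ∧ ((¬(ok ∧ seen)) → (¬ok))
Then branch requires (¬(ok ∧ seen)) ∧ ((¬(ok ∧ seen)) → (¬ok)); else branch requires (¬h) ∧ ((¬h) → (((ok ∧ seen) → (¬seen)) ∧ ((¬(ok ∧ seen)) → (¬ok)))).
Before the if: (¬(ok ∧ seen)) ∧ ((¬(ok ∧ seen)) → (¬ok))
Answer: WP = (¬(ok ∧ seen)) ∧ ((¬(ok ∧ seen)) → (¬ok))


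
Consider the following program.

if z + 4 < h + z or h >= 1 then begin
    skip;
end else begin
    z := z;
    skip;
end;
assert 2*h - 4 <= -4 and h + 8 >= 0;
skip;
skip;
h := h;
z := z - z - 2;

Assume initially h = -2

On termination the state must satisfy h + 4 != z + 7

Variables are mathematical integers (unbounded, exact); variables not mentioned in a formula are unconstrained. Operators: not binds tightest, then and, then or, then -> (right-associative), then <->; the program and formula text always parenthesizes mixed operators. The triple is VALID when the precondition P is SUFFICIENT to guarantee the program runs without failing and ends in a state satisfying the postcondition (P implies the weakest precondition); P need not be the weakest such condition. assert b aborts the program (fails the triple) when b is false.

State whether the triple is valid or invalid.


Working backward. After the program, the postcondition h + 4 != z + 7 must hold; in canonical form it is h != z + 3.
Before z := z - z - 2: h != 1
Before h := h: h != 1
Before skip: h != 1
Before skip: h != 1
Before assert 2*h - 4 <= -4 and h + 8 >= 0: 2*h <= 0 and h >= -8 and h != 1
Then branch requires 2*h <= 0 and h >= -8 and h != 1; else branch requires 2*h <= 0 and h >= -8 and h != 1.
Before the if: ((h > 4 or h >= 1) -> (2*h <= 0 and h >= -8 and h != 1)) and ((not (h > 4 or h >= 1)) -> (2*h <= 0 and h >= -8 and h != 1))
The weakest precondition is ((h > 4 or h >= 1) -> (2*h <= 0 and h >= -8 and h != 1)) and ((not (h > 4 or h >= 1)) -> (2*h <= 0 and h >= -8 and h != 1)).
Check whether h = -2 implies it.
Every state satisfying the precondition satisfies the weakest precondition: the implication holds.
Answer: valid


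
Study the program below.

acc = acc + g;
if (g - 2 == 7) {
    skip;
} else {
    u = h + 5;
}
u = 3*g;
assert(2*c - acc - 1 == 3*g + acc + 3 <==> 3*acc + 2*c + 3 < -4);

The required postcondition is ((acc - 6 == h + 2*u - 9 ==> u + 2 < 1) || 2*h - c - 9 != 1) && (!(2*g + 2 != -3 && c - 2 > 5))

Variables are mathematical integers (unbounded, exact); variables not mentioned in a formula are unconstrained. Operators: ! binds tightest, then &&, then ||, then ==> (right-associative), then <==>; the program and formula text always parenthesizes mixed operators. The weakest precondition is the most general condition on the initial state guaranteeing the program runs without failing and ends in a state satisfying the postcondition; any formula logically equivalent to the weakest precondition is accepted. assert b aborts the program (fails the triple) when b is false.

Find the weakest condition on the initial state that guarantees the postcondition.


Working backward. After the program, the postcondition ((acc - 6 == h + 2*u - 9 ==> u + 2 < 1) || 2*h - c - 9 != 1) && (!(2*g + 2 != -3 && c - 2 > 5)) must hold; in canonical form it is ((acc == h + 2*u - 3 ==> u < -1) || 2*h != c + 10) && (!(2*g != -5 && c > 7)).
Before assert 2*c - acc - 1 == 3*g + acc + 3 <==> 3*acc + 2*c + 3 < -4: (2*c == 2*acc + 3*g + 4 <==> 3*acc + 2*c < -7) && ((acc == h + 2*u - 3 ==> u < -1) || 2*h != c + 10) && (!(2*g != -5 && c > 7))
Before u := 3*g: (2*c == 2*acc + 3*g + 4 <==> 3*acc + 2*c < -7) && ((acc == 6*g + h - 3 ==> 3*g < -1) || 2*h != c + 10) && (!(2*g != -5 && c > 7))
Then branch requires (2*c == 2*acc + 3*g + 4 <==> 3*acc + 2*c < -7) && ((acc == 6*g + h - 3 ==> 3*g < -1) || 2*h != c + 10) && (!(2*g != -5 && c > 7)); else branch requires (2*c == 2*acc + 3*g + 4 <==> 3*acc + 2*c < -7) && ((acc == 6*g + h - 3 ==> 3*g < -1) || 2*h != c + 10) && (!(2*g != -5 && c > 7)).
Before the if: (g == 9 ==> ((2*c == 2*acc + 3*g + 4 <==> 3*acc + 2*c < -7) && ((acc == 6*g + h - 3 ==> 3*g < -1) || 2*h != c + 10) && (!(2*g != -5 && c > 7)))) && ((!(g == 9)) ==> ((2*c == 2*acc + 3*g + 4 <==> 3*acc + 2*c < -7) && ((acc == 6*g + h - 3 ==> 3*g < -1) || 2*h != c + 10) && (!(2*g != -5 && c > 7))))
Before acc := acc + g: (g == 9 ==> ((2*c == 2*acc + 5*g + 4 <==> 3*acc + 2*c + 3*g < -7) && ((acc == 5*g + h - 3 ==> 3*g < -1) || 2*h != c + 10) && (!(2*g != -5 && c > 7)))) && ((!(g == 9)) ==> ((2*c == 2*acc + 5*g + 4 <==> 3*acc + 2*c + 3*g < -7) && ((acc == 5*g + h - 3 ==> 3*g < -1) || 2*h != c + 10) && (!(2*g != -5 && c > 7))))
Answer: WP = (g == 9 ==> ((2*c == 2*acc + 5*g + 4 <==> 3*acc + 2*c + 3*g < -7) && ((acc == 5*g + h - 3 ==> 3*g < -1) || 2*h != c + 10) && (!(2*g != -5 && c > 7)))) && ((!(g == 9)) ==> ((2*c == 2*acc + 5*g + 4 <==> 3*acc + 2*c + 3*g < -7) && ((acc == 5*g + h - 3 ==> 3*g < -1) || 2*h != c + 10) && (!(2*g != -5 && c > 7))))


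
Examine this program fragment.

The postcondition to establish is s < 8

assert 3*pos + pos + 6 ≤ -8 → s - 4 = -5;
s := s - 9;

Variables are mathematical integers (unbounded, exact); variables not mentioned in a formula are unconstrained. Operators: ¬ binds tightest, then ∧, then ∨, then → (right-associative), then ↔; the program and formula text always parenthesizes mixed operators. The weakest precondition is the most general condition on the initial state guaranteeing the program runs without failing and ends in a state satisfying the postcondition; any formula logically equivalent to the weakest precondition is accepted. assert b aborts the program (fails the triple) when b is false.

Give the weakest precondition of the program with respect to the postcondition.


Working backward. After the program, s < 8 must hold.
Before s := s - 9: s < 17
Before assert 3*pos + pos + 6 ≤ -8 → s - 4 = -5: (4*pos ≤ -14 → s = -1) ∧ s < 17
Answer: WP = (4*pos ≤ -14 → s = -1) ∧ s < 17


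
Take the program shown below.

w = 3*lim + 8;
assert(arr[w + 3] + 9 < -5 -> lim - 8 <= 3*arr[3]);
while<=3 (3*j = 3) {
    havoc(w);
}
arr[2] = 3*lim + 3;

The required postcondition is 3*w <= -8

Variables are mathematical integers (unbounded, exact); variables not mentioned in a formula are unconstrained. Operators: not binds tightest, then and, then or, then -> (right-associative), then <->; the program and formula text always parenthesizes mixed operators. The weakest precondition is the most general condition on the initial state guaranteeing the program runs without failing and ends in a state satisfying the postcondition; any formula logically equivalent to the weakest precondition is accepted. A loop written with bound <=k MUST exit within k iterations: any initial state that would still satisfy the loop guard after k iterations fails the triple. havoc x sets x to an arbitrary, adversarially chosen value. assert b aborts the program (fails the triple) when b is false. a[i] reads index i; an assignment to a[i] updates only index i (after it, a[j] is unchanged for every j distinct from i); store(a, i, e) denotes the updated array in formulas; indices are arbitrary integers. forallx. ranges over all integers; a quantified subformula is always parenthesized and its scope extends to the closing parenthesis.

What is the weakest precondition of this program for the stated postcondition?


Working backward. After the program, 3*w <= -8 must hold.
Before arr[2] := 3*lim + 3: 3*w <= -8
Before the loop (bound <=3), unroll the exhaustion recursion (WP_0 = exit-now case; WP_j = one more guarded iteration, up to j = 3):
  WP_0: (not (3*j = 3)) and 3*w <= -8
  WP_1: (3*j = 3 -> (forall w_1. ((not (3*j = 3)) and 3*w_1 <= -8))) and ((not (3*j = 3)) -> 3*w <= -8)
  WP_2: (3*j = 3 -> (forall w_2. ((3*j = 3 -> (forall w_1. ((not (3*j = 3)) and 3*w_1 <= -8))) and ((not (3*j = 3)) -> 3*w_2 <= -8)))) and ((not (3*j = 3)) -> 3*w <= -8)
  WP_3: (3*j = 3 -> (forall w_3. ((3*j = 3 -> (forall w_2. ((3*j = 3 -> (forall w_1. ((not (3*j = 3)) and 3*w_1 <= -8))) and ((not (3*j = 3)) -> 3*w_2 <= -8)))) and ((not (3*j = 3)) -> 3*w_3 <= -8)))) and ((not (3*j = 3)) -> 3*w <= -8)
So before the loop: (3*j = 3 -> (forall w_3. ((3*j = 3 -> (forall w_2. ((3*j = 3 -> (forall w_1. ((not (3*j = 3)) and 3*w_1 <= -8))) and ((not (3*j = 3)) -> 3*w_2 <= -8)))) and ((not (3*j = 3)) -> 3*w_3 <= -8)))) and ((not (3*j = 3)) -> 3*w <= -8)
Before assert arr[w + 3] + 9 < -5 -> lim - 8 <= 3*arr[3]: (arr[w + 3] < -14 -> lim <= 3*arr[3] + 8) and (3*j = 3 -> (forall w_3. ((3*j = 3 -> (forall w_2. ((3*j = 3 -> (forall w_1. ((not (3*j = 3)) and 3*w_1 <= -8))) and ((not (3*j = 3)) -> 3*w_2 <= -8)))) and ((not (3*j = 3)) -> 3*w_3 <= -8)))) and ((not (3*j = 3)) -> 3*w <= -8)
Before w := 3*lim + 8: (arr[3*lim + 11] < -14 -> lim <= 3*arr[3] + 8) and (3*j = 3 -> (forall w_3. ((3*j = 3 -> (forall w_2. ((3*j = 3 -> (forall w_1. ((not (3*j = 3)) and 3*w_1 <= -8))) and ((not (3*j = 3)) -> 3*w_2 <= -8)))) and ((not (3*j = 3)) -> 3*w_3 <= -8)))) and ((not (3*j = 3)) -> 9*lim <= -32)
Answer: WP = (arr[3*lim + 11] < -14 -> lim <= 3*arr[3] + 8) and (3*j = 3 -> (forall w_3. ((3*j = 3 -> (forall w_2. ((3*j = 3 -> (forall w_1. ((not (3*j = 3)) and 3*w_1 <= -8))) and ((not (3*j = 3)) -> 3*w_2 <= -8)))) and ((not (3*j = 3)) -> 3*w_3 <= -8)))) and ((not (3*j = 3)) -> 9*lim <= -32)
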